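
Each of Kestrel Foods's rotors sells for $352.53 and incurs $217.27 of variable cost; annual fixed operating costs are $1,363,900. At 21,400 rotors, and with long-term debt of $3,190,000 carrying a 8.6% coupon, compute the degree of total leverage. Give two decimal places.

Total contribution margin = 21,400 × $135.26 = $2,894,564.00.
Operating income = contribution − fixed costs = $2,894,564.00 − $1,363,900 = $1,530,664.00. Interest = $274,340.00, so EBIT − I = $1,256,324.00.
DCL = contribution ÷ (EBIT − I) = $2,894,564.00 ÷ $1,256,324.00 = 2.3040.

2.30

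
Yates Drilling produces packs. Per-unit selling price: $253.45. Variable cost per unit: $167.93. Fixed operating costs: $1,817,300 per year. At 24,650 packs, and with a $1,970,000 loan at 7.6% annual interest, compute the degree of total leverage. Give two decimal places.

Contribution at this volume is 24,650 × $85.52 = $2,108,068.00.
Subtracting fixed costs: EBIT = $2,108,068.00 − $1,817,300 = $290,768.00. Interest = $149,720.00.
DOL = $2,108,068.00 ÷ $290,768.00 = 7.2500; DFL = $290,768.00 ÷ $141,048.00 = 2.0615.
Combined leverage = 7.2500 × 2.0615 = 14.9459.

14.95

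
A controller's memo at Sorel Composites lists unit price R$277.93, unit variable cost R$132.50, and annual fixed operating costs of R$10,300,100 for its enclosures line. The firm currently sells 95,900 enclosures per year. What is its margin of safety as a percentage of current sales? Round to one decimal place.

26.1%

Contribution margin per unit = R$277.93 − R$132.50 = R$145.43. Break-even units = R$10,300,100 ÷ R$145.43 = 70,825.14; break-even revenue = 70,825.14 × R$277.93 = R$19,684,430.95.
Actual sales revenue = 95,900 × R$277.93 = R$26,653,487.00.
Margin of safety = (R$26,653,487.00 − R$19,684,430.95) ÷ R$26,653,487.00 = 26.1%.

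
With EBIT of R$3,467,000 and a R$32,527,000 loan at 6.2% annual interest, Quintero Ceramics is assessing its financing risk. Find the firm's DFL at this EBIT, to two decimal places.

Interest = R$2,016,674.00.
Degree of financial leverage = EBIT / (EBIT − interest) = R$3,467,000 / R$1,450,326.00 = 2.3905.

2.39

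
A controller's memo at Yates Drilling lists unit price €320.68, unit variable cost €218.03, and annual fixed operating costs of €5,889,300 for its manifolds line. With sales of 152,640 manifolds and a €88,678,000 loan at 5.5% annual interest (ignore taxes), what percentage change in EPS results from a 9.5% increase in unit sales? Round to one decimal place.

At 152,640 units, contribution = 152,640 × €102.65 = €15,668,496.00.
EBIT = €15,668,496.00 − €5,889,300 = €9,779,196.00.
Interest = €4,877,290.00, so EBIT − I = €4,901,906.00.
Degree of combined leverage = contribution ÷ (EBIT − I) = €15,668,496.00 ÷ €4,901,906.00 = 3.1964.
%ΔEPS = DCL × %ΔSales = 3.1964 × +9.5% = +30.4%.

+30.4%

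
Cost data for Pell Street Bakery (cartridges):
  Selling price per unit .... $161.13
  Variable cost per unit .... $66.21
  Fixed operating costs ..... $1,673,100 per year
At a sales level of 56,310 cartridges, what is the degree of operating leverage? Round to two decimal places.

Total contribution margin = 56,310 × $94.92 = $5,344,945.20.
Operating income = contribution − fixed costs = $5,344,945.20 − $1,673,100 = $3,671,845.20.
So DOL = total CM / EBIT = $5,344,945.20 / $3,671,845.20 = 1.4557.

1.46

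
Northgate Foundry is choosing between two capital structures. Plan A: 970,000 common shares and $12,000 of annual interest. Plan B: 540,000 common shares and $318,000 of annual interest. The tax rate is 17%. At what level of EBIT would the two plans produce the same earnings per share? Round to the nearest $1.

At indifference, (EBIT − 12,000)(1 − t)/970,000 = (EBIT − 318,000)(1 − t)/540,000.
The (1 − t) factor cancels: (EBIT − 12,000) × 540,000 = (EBIT − 318,000) × 970,000.
EBIT × (970,000 − 540,000) = 318,000 × 970,000 − 12,000 × 540,000 = 301,980,000,000, so EBIT = 301,980,000,000 ÷ 430,000 = 702,279.07.

$702,279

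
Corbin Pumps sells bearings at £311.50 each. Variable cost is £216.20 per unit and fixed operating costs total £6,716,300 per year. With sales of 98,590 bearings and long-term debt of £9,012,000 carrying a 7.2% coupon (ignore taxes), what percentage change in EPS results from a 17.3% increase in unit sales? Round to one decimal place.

At 98,590 units, contribution = 98,590 × £95.30 = £9,395,627.00.
Operating income = contribution − fixed costs = £9,395,627.00 − £6,716,300 = £2,679,327.00.
After interest of £648,864.00, pre-tax earnings = £2,030,463.00.
Degree of combined leverage = contribution ÷ (EBIT − I) = £9,395,627.00 ÷ £2,030,463.00 = 4.6273.
%ΔEPS = DCL × %ΔSales = 4.6273 × +17.3% = +80.1%.

+80.1%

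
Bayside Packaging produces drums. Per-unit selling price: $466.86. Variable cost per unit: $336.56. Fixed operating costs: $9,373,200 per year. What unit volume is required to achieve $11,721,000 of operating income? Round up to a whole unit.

Contribution margin per unit = $466.86 − $336.56 = $130.30.
Required volume = (fixed costs + target profit) ÷ CM = ($9,373,200 + $11,721,000) ÷ $130.30 = 161,889.49, so 161,890 drums.

161,890 drums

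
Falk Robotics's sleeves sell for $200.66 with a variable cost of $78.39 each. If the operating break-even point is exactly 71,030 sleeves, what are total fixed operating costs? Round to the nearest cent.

Unit CM = price − variable cost = $200.66 − $78.39 = $122.27.
Fixed costs = break-even units × CM = 71,030 × $122.27 = $8,684,838.10.

$8,684,838.10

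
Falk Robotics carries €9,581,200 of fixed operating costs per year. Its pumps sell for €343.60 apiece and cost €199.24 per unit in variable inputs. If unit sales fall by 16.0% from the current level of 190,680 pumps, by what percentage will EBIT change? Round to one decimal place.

-24.5%

Contribution at this volume is 190,680 × €144.36 = €27,526,564.80.
EBIT = €27,526,564.80 − €9,581,200 = €17,945,364.80.
Degree of operating leverage = €27,526,564.80 / €17,945,364.80 = 1.5339.
Operating income changes by 1.5339 × -16.0% = -24.5%.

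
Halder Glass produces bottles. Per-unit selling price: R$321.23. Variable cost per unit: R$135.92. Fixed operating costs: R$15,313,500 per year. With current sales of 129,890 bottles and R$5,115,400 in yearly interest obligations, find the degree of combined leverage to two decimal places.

6.61

Contribution at this volume is 129,890 × R$185.31 = R$24,069,915.90.
EBIT = R$24,069,915.90 − R$15,313,500 = R$8,756,415.90. Interest = R$5,115,400.00, so EBIT − I = R$3,641,015.90.
DCL = contribution ÷ (EBIT − I) = R$24,069,915.90 ÷ R$3,641,015.90 = 6.6108.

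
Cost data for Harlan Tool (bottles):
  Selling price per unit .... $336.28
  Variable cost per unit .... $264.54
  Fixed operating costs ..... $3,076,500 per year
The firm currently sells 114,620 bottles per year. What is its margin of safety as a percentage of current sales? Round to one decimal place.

62.6%

Unit CM = price − variable cost = $336.28 − $264.54 = $71.74. Break-even units = $3,076,500 ÷ $71.74 = 42,884.03; break-even revenue = 42,884.03 × $336.28 = $14,421,040.14.
Actual sales revenue = 114,620 × $336.28 = $38,544,413.60.
Margin of safety = ($38,544,413.60 − $14,421,040.14) ÷ $38,544,413.60 = 62.6%.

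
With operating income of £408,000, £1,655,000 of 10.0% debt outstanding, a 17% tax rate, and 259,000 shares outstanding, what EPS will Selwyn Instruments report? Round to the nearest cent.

£0.78

Interest = £165,500.00, so EBT = £408,000 − £165,500.00 = £242,500.00.
After tax at 17%: net income = £242,500.00 × 0.83 = £201,275.00.
Per share: £201,275.00 / 259,000 shares = £0.78.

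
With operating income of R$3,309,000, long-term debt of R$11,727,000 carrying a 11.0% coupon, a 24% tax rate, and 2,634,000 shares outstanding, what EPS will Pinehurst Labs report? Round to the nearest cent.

R$0.58

Interest = R$1,289,970.00, so EBT = R$3,309,000 − R$1,289,970.00 = R$2,019,030.00.
Net income = R$2,019,030.00 × (1 − 0.24) = R$1,534,462.80.
Per share: R$1,534,462.80 / 2,634,000 shares = R$0.58.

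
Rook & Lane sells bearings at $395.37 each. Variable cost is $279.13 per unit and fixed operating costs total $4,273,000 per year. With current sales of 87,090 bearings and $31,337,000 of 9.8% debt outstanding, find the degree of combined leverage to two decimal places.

3.64

Contribution at this volume is 87,090 × $116.24 = $10,123,341.60.
EBIT = $10,123,341.60 − $4,273,000 = $5,850,341.60. Interest = $3,071,026.00.
DOL = $10,123,341.60 ÷ $5,850,341.60 = 1.7304; DFL = $5,850,341.60 ÷ $2,779,315.60 = 2.1050.
DCL = DOL × DFL = 1.7304 × 2.1050 = 3.6425.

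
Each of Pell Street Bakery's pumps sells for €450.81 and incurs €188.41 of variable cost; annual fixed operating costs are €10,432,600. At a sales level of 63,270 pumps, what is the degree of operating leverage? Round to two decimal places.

2.69

Contribution at this volume is 63,270 × €262.40 = €16,602,048.00.
Subtracting fixed costs: EBIT = €16,602,048.00 − €10,432,600 = €6,169,448.00.
DOL = contribution ÷ EBIT = €16,602,048.00 ÷ €6,169,448.00 = 2.6910.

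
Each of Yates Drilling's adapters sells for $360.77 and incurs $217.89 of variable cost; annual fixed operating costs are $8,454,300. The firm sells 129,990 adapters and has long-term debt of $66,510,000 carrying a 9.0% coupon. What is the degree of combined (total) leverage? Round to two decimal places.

Total contribution margin = 129,990 × $142.88 = $18,572,971.20.
Subtracting fixed costs: EBIT = $18,572,971.20 − $8,454,300 = $10,118,671.20. Interest = $5,985,900.00.
DOL = $18,572,971.20 ÷ $10,118,671.20 = 1.8355; DFL = $10,118,671.20 ÷ $4,132,771.20 = 2.4484.
Combined leverage = 1.8355 × 2.4484 = 4.4940.

4.49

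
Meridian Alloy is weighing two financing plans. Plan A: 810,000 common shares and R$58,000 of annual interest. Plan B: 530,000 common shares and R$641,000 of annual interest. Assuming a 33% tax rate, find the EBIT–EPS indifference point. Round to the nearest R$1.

R$1,744,536

At indifference, (EBIT − 58,000)(1 − t)/810,000 = (EBIT − 641,000)(1 − t)/530,000.
Cancelling (1 − t) and cross-multiplying: 530,000·(EBIT − 58,000) = 810,000·(EBIT − 641,000).
EBIT × (810,000 − 530,000) = 641,000 × 810,000 − 58,000 × 530,000 = 488,470,000,000, so EBIT = 488,470,000,000 ÷ 280,000 = 1,744,535.71.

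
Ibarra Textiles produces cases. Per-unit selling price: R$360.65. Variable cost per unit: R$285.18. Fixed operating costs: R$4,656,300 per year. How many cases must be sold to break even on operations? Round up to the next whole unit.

Unit CM = price − variable cost = R$360.65 − R$285.18 = R$75.47.
Break-even Q = R$4,656,300 / R$75.47 = 61,697.36 → 61,698 cases.

61,698 cases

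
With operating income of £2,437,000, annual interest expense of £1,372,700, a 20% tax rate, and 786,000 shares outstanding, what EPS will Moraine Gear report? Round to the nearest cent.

£1.08

Pre-tax income = £2,437,000 − £1,372,700.00 = £1,064,300.00.
Net income = £1,064,300.00 × (1 − 0.20) = £851,440.00.
Per share: £851,440.00 / 786,000 shares = £1.08.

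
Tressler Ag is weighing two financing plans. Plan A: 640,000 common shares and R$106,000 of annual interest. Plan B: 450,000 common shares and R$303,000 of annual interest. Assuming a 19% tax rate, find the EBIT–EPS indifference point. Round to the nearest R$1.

R$769,579

At indifference, (EBIT − 106,000)(1 − t)/640,000 = (EBIT − 303,000)(1 − t)/450,000.
The (1 − t) factor cancels: (EBIT − 106,000) × 450,000 = (EBIT − 303,000) × 640,000.
EBIT × (640,000 − 450,000) = 303,000 × 640,000 − 106,000 × 450,000 = 146,220,000,000, so EBIT = 146,220,000,000 ÷ 190,000 = 769,578.95.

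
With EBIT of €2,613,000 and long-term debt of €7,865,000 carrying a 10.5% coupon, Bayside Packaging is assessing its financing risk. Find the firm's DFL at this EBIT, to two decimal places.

Interest = €825,825.00.
DFL = EBIT ÷ (EBIT − I) = €2,613,000 ÷ (€2,613,000 − €825,825.00) = €2,613,000 ÷ €1,787,175.00 = 1.4621.

1.46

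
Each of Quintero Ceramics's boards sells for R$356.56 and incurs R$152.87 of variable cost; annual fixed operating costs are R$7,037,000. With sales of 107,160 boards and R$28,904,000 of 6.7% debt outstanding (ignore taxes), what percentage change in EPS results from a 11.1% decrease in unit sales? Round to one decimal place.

-18.8%

Total contribution margin = 107,160 × R$203.69 = R$21,827,420.40.
Subtracting fixed costs: EBIT = R$21,827,420.40 − R$7,037,000 = R$14,790,420.40.
Interest = R$1,936,568.00, so EBIT − I = R$12,853,852.40.
DCL = total CM / (EBIT − I) = R$21,827,420.40 / R$12,853,852.40 = 1.6981.
%ΔEPS = DCL × %ΔSales = 1.6981 × -11.1% = -18.8%.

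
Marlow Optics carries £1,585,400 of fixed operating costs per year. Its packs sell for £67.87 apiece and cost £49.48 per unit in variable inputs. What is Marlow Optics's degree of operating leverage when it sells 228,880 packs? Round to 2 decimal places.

1.60

Contribution at this volume is 228,880 × £18.39 = £4,209,103.20.
Operating income = contribution − fixed costs = £4,209,103.20 − £1,585,400 = £2,623,703.20.
So DOL = total CM / EBIT = £4,209,103.20 / £2,623,703.20 = 1.6043.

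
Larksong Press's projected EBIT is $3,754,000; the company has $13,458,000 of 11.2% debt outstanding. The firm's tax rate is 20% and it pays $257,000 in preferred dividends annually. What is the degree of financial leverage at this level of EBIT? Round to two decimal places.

1.95

Annual interest charges come to $1,507,296.00.
Pre-tax preferred-dividend burden = $257,000 ÷ (1 − 0.20) = $321,250.00.
DFL = EBIT ÷ [EBIT − I − D_p/(1−t)] = $3,754,000 ÷ [$3,754,000 − $1,507,296.00 − $321,250.00] = $3,754,000 ÷ $1,925,454.00 = 1.9497.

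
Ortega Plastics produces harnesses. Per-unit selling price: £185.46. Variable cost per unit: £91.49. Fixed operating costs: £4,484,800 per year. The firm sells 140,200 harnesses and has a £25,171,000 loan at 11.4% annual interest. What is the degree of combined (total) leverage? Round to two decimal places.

2.26

At 140,200 units, contribution = 140,200 × £93.97 = £13,174,594.00.
EBIT = £13,174,594.00 − £4,484,800 = £8,689,794.00. Interest = £2,869,494.00.
DOL = £13,174,594.00 ÷ £8,689,794.00 = 1.5161; DFL = £8,689,794.00 ÷ £5,820,300.00 = 1.4930.
DCL = DOL × DFL = 1.5161 × 1.4930 = 2.2635.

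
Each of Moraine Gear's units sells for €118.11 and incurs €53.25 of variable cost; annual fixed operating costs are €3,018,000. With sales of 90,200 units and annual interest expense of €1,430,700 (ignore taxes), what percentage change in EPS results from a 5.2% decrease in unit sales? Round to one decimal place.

At 90,200 units, contribution = 90,200 × €64.86 = €5,850,372.00.
Subtracting fixed costs: EBIT = €5,850,372.00 − €3,018,000 = €2,832,372.00.
After interest of €1,430,700.00, pre-tax earnings = €1,401,672.00.
Degree of combined leverage = contribution ÷ (EBIT − I) = €5,850,372.00 ÷ €1,401,672.00 = 4.1739.
%ΔEPS = DCL × %ΔSales = 4.1739 × -5.2% = -21.7%.

-21.7%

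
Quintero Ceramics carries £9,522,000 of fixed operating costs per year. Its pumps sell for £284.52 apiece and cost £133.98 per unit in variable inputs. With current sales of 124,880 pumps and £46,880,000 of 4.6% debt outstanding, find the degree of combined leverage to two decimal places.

2.64

Contribution at this volume is 124,880 × £150.54 = £18,799,435.20.
Operating income = contribution − fixed costs = £18,799,435.20 − £9,522,000 = £9,277,435.20. Interest = £2,156,480.00.
DOL = £18,799,435.20 ÷ £9,277,435.20 = 2.0264; DFL = £9,277,435.20 ÷ £7,120,955.20 = 1.3028.
DCL = DOL × DFL = 2.0264 × 1.3028 = 2.6400.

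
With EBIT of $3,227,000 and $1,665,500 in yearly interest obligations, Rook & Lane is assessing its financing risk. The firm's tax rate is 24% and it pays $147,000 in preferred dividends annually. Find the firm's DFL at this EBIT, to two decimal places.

Annual interest charges come to $1,665,500.00.
Preferred dividends grossed up pre-tax: $147,000 / (1 − 0.24) = $193,421.05.
DFL = EBIT ÷ [EBIT − I − D_p/(1−t)] = $3,227,000 ÷ [$3,227,000 − $1,665,500.00 − $193,421.05] = $3,227,000 ÷ $1,368,078.95 = 2.3588.

2.36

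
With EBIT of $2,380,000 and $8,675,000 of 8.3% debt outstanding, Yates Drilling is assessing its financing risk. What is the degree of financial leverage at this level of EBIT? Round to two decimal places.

Annual interest charges come to $720,025.00.
Degree of financial leverage = EBIT / (EBIT − interest) = $2,380,000 / $1,659,975.00 = 1.4338.

1.43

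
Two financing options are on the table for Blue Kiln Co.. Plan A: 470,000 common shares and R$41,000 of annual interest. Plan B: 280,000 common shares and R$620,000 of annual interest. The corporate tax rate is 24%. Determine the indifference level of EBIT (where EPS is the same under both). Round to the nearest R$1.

R$1,473,263

Set EPS_A = EPS_B: (EBIT − R$41,000)(1 − 0.24) ÷ 470,000 = (EBIT − R$620,000)(1 − 0.24) ÷ 280,000.
The (1 − t) factor cancels: (EBIT − 41,000) × 280,000 = (EBIT − 620,000) × 470,000.
Solving, EBIT = (620,000·470,000 − 41,000·280,000) / (470,000 − 280,000) = 279,920,000,000 / 190,000 = 1,473,263.16.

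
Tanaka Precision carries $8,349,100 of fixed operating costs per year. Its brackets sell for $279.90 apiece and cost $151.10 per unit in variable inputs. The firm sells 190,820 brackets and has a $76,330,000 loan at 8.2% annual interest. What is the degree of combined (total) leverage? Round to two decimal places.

2.47

Total contribution margin = 190,820 × $128.80 = $24,577,616.00.
Subtracting fixed costs: EBIT = $24,577,616.00 − $8,349,100 = $16,228,516.00. Interest = $6,259,060.00, so EBIT − I = $9,969,456.00.
Degree of total leverage = total CM / (EBIT − interest) = $24,577,616.00 / $9,969,456.00 = 2.4653.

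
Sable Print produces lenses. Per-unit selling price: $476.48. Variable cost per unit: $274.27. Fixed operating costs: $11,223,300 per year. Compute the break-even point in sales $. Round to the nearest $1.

Contribution margin per unit = $476.48 − $274.27 = $202.21, a CM ratio of $202.21 ÷ $476.48 = 0.4244.
Break-even sales = FC ÷ CM ratio = $11,223,300 × $476.48 / $202.21 = $26,446,160.

$26,446,160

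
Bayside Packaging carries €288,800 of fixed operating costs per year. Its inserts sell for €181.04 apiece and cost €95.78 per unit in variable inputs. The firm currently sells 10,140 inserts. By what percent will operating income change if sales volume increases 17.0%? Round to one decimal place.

At 10,140 units, contribution = 10,140 × €85.26 = €864,536.40.
Operating income = contribution − fixed costs = €864,536.40 − €288,800 = €575,736.40.
So DOL = total CM / EBIT = €864,536.40 / €575,736.40 = 1.5016.
So EBIT moves 1.5016 × (+17.0%) = +25.5%.

+25.5%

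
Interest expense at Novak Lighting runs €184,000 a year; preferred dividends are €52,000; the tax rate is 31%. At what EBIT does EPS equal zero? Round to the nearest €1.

€259,362

Grossing the preferred dividend up to pre-tax terms: €52,000 / (1 − 0.31) = €75,362.32.
EPS = 0 when EBIT covers interest plus the pre-tax preferred burden: €184,000 + €75,362.32 = €259,362.32.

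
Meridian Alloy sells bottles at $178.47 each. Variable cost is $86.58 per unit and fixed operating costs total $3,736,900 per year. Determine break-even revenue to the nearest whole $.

CM per unit = $178.47 − $86.58 = $91.89; CM ratio = $91.89 / $178.47 = 0.5149.
Break-even revenue = fixed costs × price ÷ CM = $3,736,900 × $178.47 ÷ $91.89 = $7,257,858.

$7,257,858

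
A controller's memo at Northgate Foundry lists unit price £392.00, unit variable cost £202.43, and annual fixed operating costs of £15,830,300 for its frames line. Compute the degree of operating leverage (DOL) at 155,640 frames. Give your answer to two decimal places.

Total contribution margin = 155,640 × £189.57 = £29,504,674.80.
EBIT = £29,504,674.80 − £15,830,300 = £13,674,374.80.
DOL = contribution ÷ EBIT = £29,504,674.80 ÷ £13,674,374.80 = 2.1577.

2.16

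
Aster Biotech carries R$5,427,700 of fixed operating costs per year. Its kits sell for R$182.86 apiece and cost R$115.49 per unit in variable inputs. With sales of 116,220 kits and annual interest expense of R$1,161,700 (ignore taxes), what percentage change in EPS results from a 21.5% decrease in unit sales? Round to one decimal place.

Total contribution margin = 116,220 × R$67.37 = R$7,829,741.40.
Subtracting fixed costs: EBIT = R$7,829,741.40 − R$5,427,700 = R$2,402,041.40.
Interest = R$1,161,700.00, so EBIT − I = R$1,240,341.40.
Degree of combined leverage = contribution ÷ (EBIT − I) = R$7,829,741.40 ÷ R$1,240,341.40 = 6.3126.
EPS therefore changes by 6.3126 × (-21.5%) = -135.7%.

-135.7%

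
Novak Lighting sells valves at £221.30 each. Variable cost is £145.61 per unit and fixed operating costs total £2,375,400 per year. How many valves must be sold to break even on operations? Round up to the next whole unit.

Each unit contributes £221.30 − £145.61 = £75.69.
Break-even Q = £2,375,400 / £75.69 = 31,383.27 → 31,384 valves.

31,384 valves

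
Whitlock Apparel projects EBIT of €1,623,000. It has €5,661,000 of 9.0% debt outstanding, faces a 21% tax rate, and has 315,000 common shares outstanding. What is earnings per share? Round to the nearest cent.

€2.79

Interest = €509,490.00, so EBT = €1,623,000 − €509,490.00 = €1,113,510.00.
After tax at 21%: net income = €1,113,510.00 × 0.79 = €879,672.90.
EPS = €879,672.90 ÷ 315,000 = €2.79.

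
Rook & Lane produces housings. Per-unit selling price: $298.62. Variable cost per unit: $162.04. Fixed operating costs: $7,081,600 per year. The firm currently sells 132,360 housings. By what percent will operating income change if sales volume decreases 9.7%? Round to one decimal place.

Contribution at this volume is 132,360 × $136.58 = $18,077,728.80.
Subtracting fixed costs: EBIT = $18,077,728.80 − $7,081,600 = $10,996,128.80.
So DOL = total CM / EBIT = $18,077,728.80 / $10,996,128.80 = 1.6440.
So EBIT moves 1.6440 × (-9.7%) = -15.9%.

-15.9%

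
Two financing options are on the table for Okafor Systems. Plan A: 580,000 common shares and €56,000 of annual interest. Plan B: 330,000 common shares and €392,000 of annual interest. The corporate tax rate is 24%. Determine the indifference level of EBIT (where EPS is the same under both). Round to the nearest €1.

€835,520

Set EPS_A = EPS_B: (EBIT − €56,000)(1 − 0.24) ÷ 580,000 = (EBIT − €392,000)(1 − 0.24) ÷ 330,000.
The (1 − t) factor cancels: (EBIT − 56,000) × 330,000 = (EBIT − 392,000) × 580,000.
Solving, EBIT = (392,000·580,000 − 56,000·330,000) / (580,000 − 330,000) = 208,880,000,000 / 250,000 = 835,520.00.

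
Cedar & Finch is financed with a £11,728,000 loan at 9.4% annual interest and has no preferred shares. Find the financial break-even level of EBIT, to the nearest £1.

Annual interest = 9.4% × £11,728,000 = £1,102,432.00.
Without preferred stock the financial break-even is simply EBIT = interest = £1,102,432.00.

£1,102,432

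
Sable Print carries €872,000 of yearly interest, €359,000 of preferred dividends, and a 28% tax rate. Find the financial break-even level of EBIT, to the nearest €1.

Preferred dividends are paid after tax, so their pre-tax equivalent is €359,000 ÷ (1 − 0.28) = €498,611.11.
EPS = 0 when EBIT covers interest plus the pre-tax preferred burden: €872,000 + €498,611.11 = €1,370,611.11.

€1,370,611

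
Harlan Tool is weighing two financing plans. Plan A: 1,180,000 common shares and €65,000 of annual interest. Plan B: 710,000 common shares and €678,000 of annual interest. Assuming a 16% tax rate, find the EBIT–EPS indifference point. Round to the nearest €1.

At indifference, (EBIT − 65,000)(1 − t)/1,180,000 = (EBIT − 678,000)(1 − t)/710,000.
The (1 − t) factor cancels: (EBIT − 65,000) × 710,000 = (EBIT − 678,000) × 1,180,000.
EBIT × (1,180,000 − 710,000) = 678,000 × 1,180,000 − 65,000 × 710,000 = 753,890,000,000, so EBIT = 753,890,000,000 ÷ 470,000 = 1,604,021.28.

€1,604,021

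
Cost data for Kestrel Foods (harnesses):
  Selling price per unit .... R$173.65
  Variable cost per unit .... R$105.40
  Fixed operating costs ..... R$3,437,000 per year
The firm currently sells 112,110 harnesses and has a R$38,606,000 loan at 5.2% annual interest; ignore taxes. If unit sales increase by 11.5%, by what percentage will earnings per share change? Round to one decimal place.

+39.9%

Total contribution margin = 112,110 × R$68.25 = R$7,651,507.50.
EBIT = R$7,651,507.50 − R$3,437,000 = R$4,214,507.50.
After interest of R$2,007,512.00, pre-tax earnings = R$2,206,995.50.
DCL = total CM / (EBIT − I) = R$7,651,507.50 / R$2,206,995.50 = 3.4669.
%ΔEPS = DCL × %ΔSales = 3.4669 × +11.5% = +39.9%.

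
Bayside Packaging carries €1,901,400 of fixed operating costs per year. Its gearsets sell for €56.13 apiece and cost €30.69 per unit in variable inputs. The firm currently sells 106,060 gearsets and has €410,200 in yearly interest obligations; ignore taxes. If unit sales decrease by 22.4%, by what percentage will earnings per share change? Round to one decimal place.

At 106,060 units, contribution = 106,060 × €25.44 = €2,698,166.40.
Operating income = contribution − fixed costs = €2,698,166.40 − €1,901,400 = €796,766.40.
Interest = €410,200.00, so EBIT − I = €386,566.40.
Degree of combined leverage = contribution ÷ (EBIT − I) = €2,698,166.40 ÷ €386,566.40 = 6.9798.
EPS therefore changes by 6.9798 × (-22.4%) = -156.3%.

-156.3%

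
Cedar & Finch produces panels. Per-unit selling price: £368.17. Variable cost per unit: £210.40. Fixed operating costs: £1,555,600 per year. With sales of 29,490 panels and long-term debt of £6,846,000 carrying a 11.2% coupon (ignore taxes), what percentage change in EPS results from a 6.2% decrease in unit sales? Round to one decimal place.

-12.4%

Contribution at this volume is 29,490 × £157.77 = £4,652,637.30.
Subtracting fixed costs: EBIT = £4,652,637.30 − £1,555,600 = £3,097,037.30.
Interest = £766,752.00, so EBIT − I = £2,330,285.30.
Degree of combined leverage = contribution ÷ (EBIT − I) = £4,652,637.30 ÷ £2,330,285.30 = 1.9966.
EPS therefore changes by 1.9966 × (-6.2%) = -12.4%.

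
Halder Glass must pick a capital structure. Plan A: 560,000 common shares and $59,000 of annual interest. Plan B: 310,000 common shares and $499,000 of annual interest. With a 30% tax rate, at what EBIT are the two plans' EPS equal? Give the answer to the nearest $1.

$1,044,600

Set EPS_A = EPS_B: (EBIT − $59,000)(1 − 0.30) ÷ 560,000 = (EBIT − $499,000)(1 − 0.30) ÷ 310,000.
The (1 − t) factor cancels: (EBIT − 59,000) × 310,000 = (EBIT − 499,000) × 560,000.
EBIT × (560,000 − 310,000) = 499,000 × 560,000 − 59,000 × 310,000 = 261,150,000,000, so EBIT = 261,150,000,000 ÷ 250,000 = 1,044,600.00.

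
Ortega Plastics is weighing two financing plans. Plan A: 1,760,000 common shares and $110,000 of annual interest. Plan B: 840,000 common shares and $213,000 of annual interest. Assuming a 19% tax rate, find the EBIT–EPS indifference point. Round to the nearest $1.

$307,043

At indifference, (EBIT − 110,000)(1 − t)/1,760,000 = (EBIT − 213,000)(1 − t)/840,000.
Cancelling (1 − t) and cross-multiplying: 840,000·(EBIT − 110,000) = 1,760,000·(EBIT − 213,000).
Solving, EBIT = (213,000·1,760,000 − 110,000·840,000) / (1,760,000 − 840,000) = 282,480,000,000 / 920,000 = 307,043.48.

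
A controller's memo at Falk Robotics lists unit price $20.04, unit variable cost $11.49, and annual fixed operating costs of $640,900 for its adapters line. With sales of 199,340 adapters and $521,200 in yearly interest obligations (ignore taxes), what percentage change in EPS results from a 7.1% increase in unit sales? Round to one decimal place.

+22.3%

Total contribution margin = 199,340 × $8.55 = $1,704,357.00.
Subtracting fixed costs: EBIT = $1,704,357.00 − $640,900 = $1,063,457.00.
After interest of $521,200.00, pre-tax earnings = $542,257.00.
Degree of combined leverage = contribution ÷ (EBIT − I) = $1,704,357.00 ÷ $542,257.00 = 3.1431.
%ΔEPS = DCL × %ΔSales = 3.1431 × +7.1% = +22.3%.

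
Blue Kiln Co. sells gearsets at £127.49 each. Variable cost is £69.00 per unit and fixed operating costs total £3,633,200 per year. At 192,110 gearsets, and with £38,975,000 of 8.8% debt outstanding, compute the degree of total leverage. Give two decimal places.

2.69

Total contribution margin = 192,110 × £58.49 = £11,236,513.90.
EBIT = £11,236,513.90 − £3,633,200 = £7,603,313.90. Interest = £3,429,800.00.
DOL = £11,236,513.90 ÷ £7,603,313.90 = 1.4778; DFL = £7,603,313.90 ÷ £4,173,513.90 = 1.8218.
DCL = DOL × DFL = 1.4778 × 1.8218 = 2.6923.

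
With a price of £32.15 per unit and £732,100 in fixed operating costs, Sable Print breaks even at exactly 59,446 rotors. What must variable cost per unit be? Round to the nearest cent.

£19.83

At break-even, FC = Q × (P − VC), so P − VC = £732,100 ÷ 59,446 = £12.3154.
Hence VC = price − CM = £32.15 − £12.3154 = £19.83.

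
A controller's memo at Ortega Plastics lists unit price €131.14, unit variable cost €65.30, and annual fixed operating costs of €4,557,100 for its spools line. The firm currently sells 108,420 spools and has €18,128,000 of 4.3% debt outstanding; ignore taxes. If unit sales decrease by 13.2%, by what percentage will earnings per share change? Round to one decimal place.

Contribution at this volume is 108,420 × €65.84 = €7,138,372.80.
Operating income = contribution − fixed costs = €7,138,372.80 − €4,557,100 = €2,581,272.80.
Interest = €779,504.00, so EBIT − I = €1,801,768.80.
DCL = total CM / (EBIT − I) = €7,138,372.80 / €1,801,768.80 = 3.9619.
%ΔEPS = DCL × %ΔSales = 3.9619 × -13.2% = -52.3%.

-52.3%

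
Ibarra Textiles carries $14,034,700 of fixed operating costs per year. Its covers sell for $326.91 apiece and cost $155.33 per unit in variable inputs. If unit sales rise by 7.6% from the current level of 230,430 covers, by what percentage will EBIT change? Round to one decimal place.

Total contribution margin = 230,430 × $171.58 = $39,537,179.40.
Subtracting fixed costs: EBIT = $39,537,179.40 − $14,034,700 = $25,502,479.40.
DOL = contribution ÷ EBIT = $39,537,179.40 ÷ $25,502,479.40 = 1.5503.
So EBIT moves 1.5503 × (+7.6%) = +11.8%.

+11.8%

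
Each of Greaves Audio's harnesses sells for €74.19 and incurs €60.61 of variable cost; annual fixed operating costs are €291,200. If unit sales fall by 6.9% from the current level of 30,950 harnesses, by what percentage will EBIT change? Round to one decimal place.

-22.5%

At 30,950 units, contribution = 30,950 × €13.58 = €420,301.00.
Operating income = contribution − fixed costs = €420,301.00 − €291,200 = €129,101.00.
Degree of operating leverage = €420,301.00 / €129,101.00 = 3.2556.
Operating income changes by 3.2556 × -6.9% = -22.5%.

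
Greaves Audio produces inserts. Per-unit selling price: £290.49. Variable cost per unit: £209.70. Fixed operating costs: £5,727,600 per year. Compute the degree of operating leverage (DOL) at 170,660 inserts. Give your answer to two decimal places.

Total contribution margin = 170,660 × £80.79 = £13,787,621.40.
Operating income = contribution − fixed costs = £13,787,621.40 − £5,727,600 = £8,060,021.40.
So DOL = total CM / EBIT = £13,787,621.40 / £8,060,021.40 = 1.7106.

1.71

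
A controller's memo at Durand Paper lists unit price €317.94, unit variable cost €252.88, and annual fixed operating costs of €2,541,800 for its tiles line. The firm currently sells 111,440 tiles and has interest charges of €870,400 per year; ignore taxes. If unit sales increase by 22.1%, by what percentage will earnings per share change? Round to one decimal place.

+41.7%

Contribution at this volume is 111,440 × €65.06 = €7,250,286.40.
EBIT = €7,250,286.40 − €2,541,800 = €4,708,486.40.
Interest = €870,400.00, so EBIT − I = €3,838,086.40.
DCL = total CM / (EBIT − I) = €7,250,286.40 / €3,838,086.40 = 1.8890.
%ΔEPS = DCL × %ΔSales = 1.8890 × +22.1% = +41.7%.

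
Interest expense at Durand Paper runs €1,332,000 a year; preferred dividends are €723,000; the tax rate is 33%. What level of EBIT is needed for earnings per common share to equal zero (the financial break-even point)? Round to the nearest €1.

Preferred dividends are paid after tax, so their pre-tax equivalent is €723,000 ÷ (1 − 0.33) = €1,079,104.48.
Financial break-even EBIT = interest + D_p ÷ (1 − t) = €1,332,000 + €1,079,104.48 = €2,411,104.48.

€2,411,104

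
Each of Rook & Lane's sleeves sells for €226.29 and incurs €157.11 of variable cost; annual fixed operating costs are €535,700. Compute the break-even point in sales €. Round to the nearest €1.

€1,752,292

CM per unit = €226.29 − €157.11 = €69.18; CM ratio = €69.18 / €226.29 = 0.3057.
Break-even sales = FC ÷ CM ratio = €535,700 × €226.29 / €69.18 = €1,752,292.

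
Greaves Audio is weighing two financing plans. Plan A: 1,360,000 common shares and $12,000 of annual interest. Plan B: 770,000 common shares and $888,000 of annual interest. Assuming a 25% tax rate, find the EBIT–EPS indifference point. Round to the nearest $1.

Set EPS_A = EPS_B: (EBIT − $12,000)(1 − 0.25) ÷ 1,360,000 = (EBIT − $888,000)(1 − 0.25) ÷ 770,000.
Cancelling (1 − t) and cross-multiplying: 770,000·(EBIT − 12,000) = 1,360,000·(EBIT − 888,000).
Solving, EBIT = (888,000·1,360,000 − 12,000·770,000) / (1,360,000 − 770,000) = 1,198,440,000,000 / 590,000 = 2,031,254.24.

$2,031,254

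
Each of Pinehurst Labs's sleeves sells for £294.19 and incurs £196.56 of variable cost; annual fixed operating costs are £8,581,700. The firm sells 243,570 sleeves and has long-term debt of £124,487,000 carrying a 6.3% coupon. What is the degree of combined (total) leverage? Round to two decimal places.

3.23

At 243,570 units, contribution = 243,570 × £97.63 = £23,779,739.10.
Subtracting fixed costs: EBIT = £23,779,739.10 − £8,581,700 = £15,198,039.10. Interest = £7,842,681.00, so EBIT − I = £7,355,358.10.
DCL = contribution ÷ (EBIT − I) = £23,779,739.10 ÷ £7,355,358.10 = 3.2330.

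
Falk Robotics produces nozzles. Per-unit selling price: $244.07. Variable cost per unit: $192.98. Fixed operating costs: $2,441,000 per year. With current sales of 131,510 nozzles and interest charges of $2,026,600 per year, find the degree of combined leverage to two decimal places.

2.98

Total contribution margin = 131,510 × $51.09 = $6,718,845.90.
Operating income = contribution − fixed costs = $6,718,845.90 − $2,441,000 = $4,277,845.90. Interest = $2,026,600.00.
DOL = $6,718,845.90 ÷ $4,277,845.90 = 1.5706; DFL = $4,277,845.90 ÷ $2,251,245.90 = 1.9002.
DCL = DOL × DFL = 1.5706 × 1.9002 = 2.9845.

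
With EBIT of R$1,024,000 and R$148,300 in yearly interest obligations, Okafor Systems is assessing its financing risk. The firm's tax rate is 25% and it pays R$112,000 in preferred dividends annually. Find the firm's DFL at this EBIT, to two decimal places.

Interest = R$148,300.00.
Pre-tax preferred-dividend burden = R$112,000 ÷ (1 − 0.25) = R$149,333.33.
DFL = EBIT ÷ [EBIT − I − D_p/(1−t)] = R$1,024,000 ÷ [R$1,024,000 − R$148,300.00 − R$149,333.33] = R$1,024,000 ÷ R$726,366.67 = 1.4098.

1.41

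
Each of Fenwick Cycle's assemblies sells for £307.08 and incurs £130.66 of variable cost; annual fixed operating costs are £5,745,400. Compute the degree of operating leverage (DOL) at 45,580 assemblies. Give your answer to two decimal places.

3.50

At 45,580 units, contribution = 45,580 × £176.42 = £8,041,223.60.
Operating income = contribution − fixed costs = £8,041,223.60 − £5,745,400 = £2,295,823.60.
Degree of operating leverage = £8,041,223.60 / £2,295,823.60 = 3.5025.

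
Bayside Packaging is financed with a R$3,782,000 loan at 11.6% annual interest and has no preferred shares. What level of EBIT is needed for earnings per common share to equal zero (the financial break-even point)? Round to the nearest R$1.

Annual interest = 11.6% × R$3,782,000 = R$438,712.00.
Without preferred stock the financial break-even is simply EBIT = interest = R$438,712.00.

R$438,712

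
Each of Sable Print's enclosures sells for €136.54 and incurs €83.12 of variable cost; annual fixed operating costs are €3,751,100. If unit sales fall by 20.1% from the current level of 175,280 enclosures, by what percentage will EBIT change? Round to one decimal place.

-33.5%

Contribution at this volume is 175,280 × €53.42 = €9,363,457.60.
Subtracting fixed costs: EBIT = €9,363,457.60 − €3,751,100 = €5,612,357.60.
Degree of operating leverage = €9,363,457.60 / €5,612,357.60 = 1.6684.
%ΔEBIT = DOL × %ΔSales = 1.6684 × -20.1% = -33.5%.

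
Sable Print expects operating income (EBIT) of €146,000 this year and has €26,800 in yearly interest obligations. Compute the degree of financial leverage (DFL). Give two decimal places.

1.22

Annual interest charges come to €26,800.00.
Degree of financial leverage = EBIT / (EBIT − interest) = €146,000 / €119,200.00 = 1.2248.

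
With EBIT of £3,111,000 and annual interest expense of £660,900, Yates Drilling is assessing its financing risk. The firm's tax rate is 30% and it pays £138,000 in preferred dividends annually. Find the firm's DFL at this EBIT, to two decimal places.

1.38

Interest = £660,900.00.
Pre-tax preferred-dividend burden = £138,000 ÷ (1 − 0.30) = £197,142.86.
DFL = EBIT ÷ [EBIT − I − D_p/(1−t)] = £3,111,000 ÷ [£3,111,000 − £660,900.00 − £197,142.86] = £3,111,000 ÷ £2,252,957.14 = 1.3809.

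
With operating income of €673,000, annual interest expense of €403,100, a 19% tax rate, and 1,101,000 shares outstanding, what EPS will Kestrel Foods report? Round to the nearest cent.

€0.20

Interest = €403,100.00, so EBT = €673,000 − €403,100.00 = €269,900.00.
After tax at 19%: net income = €269,900.00 × 0.81 = €218,619.00.
EPS = €218,619.00 ÷ 1,101,000 = €0.20.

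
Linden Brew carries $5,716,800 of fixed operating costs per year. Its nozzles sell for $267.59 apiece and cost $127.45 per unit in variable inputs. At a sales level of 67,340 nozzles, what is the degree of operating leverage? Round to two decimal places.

2.54

Total contribution margin = 67,340 × $140.14 = $9,437,027.60.
EBIT = $9,437,027.60 − $5,716,800 = $3,720,227.60.
Degree of operating leverage = $9,437,027.60 / $3,720,227.60 = 2.5367.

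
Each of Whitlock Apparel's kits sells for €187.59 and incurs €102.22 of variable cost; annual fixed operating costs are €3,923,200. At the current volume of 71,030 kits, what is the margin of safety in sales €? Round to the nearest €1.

€4,703,772

Each unit contributes €187.59 − €102.22 = €85.37. Break-even units = €3,923,200 ÷ €85.37 = 45,955.25; break-even revenue = 45,955.25 × €187.59 = €8,620,746.02.
Actual sales revenue = 71,030 × €187.59 = €13,324,517.70.
Margin of safety = €13,324,517.70 − €8,620,746.02 = €4,703,772.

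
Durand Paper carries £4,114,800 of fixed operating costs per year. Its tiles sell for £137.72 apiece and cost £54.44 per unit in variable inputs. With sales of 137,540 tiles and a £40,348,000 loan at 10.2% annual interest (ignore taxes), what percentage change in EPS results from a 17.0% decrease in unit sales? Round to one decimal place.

At 137,540 units, contribution = 137,540 × £83.28 = £11,454,331.20.
Subtracting fixed costs: EBIT = £11,454,331.20 − £4,114,800 = £7,339,531.20.
Interest = £4,115,496.00, so EBIT − I = £3,224,035.20.
DCL = total CM / (EBIT − I) = £11,454,331.20 / £3,224,035.20 = 3.5528.
EPS therefore changes by 3.5528 × (-17.0%) = -60.4%.

-60.4%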